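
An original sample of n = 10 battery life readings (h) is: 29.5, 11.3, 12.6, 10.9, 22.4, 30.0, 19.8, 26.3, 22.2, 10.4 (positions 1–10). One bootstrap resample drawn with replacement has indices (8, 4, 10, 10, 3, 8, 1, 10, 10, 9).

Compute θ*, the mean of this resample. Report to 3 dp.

Resample values: 26.3, 10.9, 10.4, 10.4, 12.6, 26.3, 29.5, 10.4, 10.4, 22.2.
Mean = (26.3 + 10.9 + 10.4 + 10.4 + 12.6 + 26.3 + 29.5 + 10.4 + 10.4 + 22.2) / 10 = 169.40 / 10 = 16.940

θ* = 16.940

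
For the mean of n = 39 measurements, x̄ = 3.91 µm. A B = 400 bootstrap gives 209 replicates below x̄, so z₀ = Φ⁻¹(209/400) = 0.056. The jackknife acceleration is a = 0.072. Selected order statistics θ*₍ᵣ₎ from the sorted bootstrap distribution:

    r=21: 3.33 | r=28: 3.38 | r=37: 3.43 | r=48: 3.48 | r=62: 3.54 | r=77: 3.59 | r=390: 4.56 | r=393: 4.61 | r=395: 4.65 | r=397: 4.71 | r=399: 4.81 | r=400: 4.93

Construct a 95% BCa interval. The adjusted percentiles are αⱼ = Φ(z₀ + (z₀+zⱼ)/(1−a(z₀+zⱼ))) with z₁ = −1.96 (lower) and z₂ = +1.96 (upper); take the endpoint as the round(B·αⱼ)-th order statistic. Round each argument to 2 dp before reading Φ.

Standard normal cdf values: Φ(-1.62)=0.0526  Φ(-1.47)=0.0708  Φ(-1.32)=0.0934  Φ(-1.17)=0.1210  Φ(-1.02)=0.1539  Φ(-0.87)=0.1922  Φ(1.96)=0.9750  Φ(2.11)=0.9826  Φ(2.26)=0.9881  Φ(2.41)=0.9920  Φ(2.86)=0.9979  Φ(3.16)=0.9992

(3.33, 4.71)

Lower: z₀ + z₁ = 0.056 + (-1.960) = -1.904; 1 − a(z₀+z₁) = 1 − (0.072)(-1.904) = 1.1371; argument = 0.056 + (-1.904)/1.1371 = -1.6185 → -1.62.
α₁ = Φ(-1.62) = 0.0526; rank = round(400 × 0.0526) = 21; θ*₍21₎ = 3.33.
Upper: z₀ + z₂ = 2.016; 1 − a(z₀+z₂) = 0.8548; argument = 2.4143 → 2.41; α₂ = 0.9920; rank = 397; θ*₍397₎ = 4.71.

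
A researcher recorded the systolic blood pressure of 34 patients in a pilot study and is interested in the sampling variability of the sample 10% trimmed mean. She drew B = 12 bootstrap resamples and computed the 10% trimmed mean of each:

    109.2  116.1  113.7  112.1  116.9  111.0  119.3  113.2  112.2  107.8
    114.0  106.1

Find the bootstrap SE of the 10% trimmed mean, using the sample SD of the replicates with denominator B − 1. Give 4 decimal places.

Bootstrap SE is the standard deviation of the 12 replicate 10% trimmed means.
Mean of replicates: (109.2 + 116.1 + 113.7 + 112.1 + 116.9 + 111.0 + 119.3 + 113.2 + 112.2 + 107.8 + 114.0 + 106.1) / 12 = 1351.60000 / 12 = 112.63333
Sum of squared deviations: (−3.43333)² + (+3.46667)² + (+1.06667)² + (−0.53333)² + (+4.26667)² + (−1.63333)² + (+6.66667)² + (+0.56667)² + (−0.43333)² + (−4.83333)² + (+1.36667)² + (−6.53333)² = 158.96667
Variance = 158.96667 / 11 = 14.45152
SE* = √14.45152

SE* = 3.8015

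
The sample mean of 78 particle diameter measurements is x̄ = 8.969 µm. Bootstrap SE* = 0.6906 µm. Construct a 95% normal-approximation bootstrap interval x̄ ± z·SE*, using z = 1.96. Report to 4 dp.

(7.6154, 10.3226)

Margin = 1.96 × 0.6906 = 1.35358
Interval: 8.969 ± 1.35358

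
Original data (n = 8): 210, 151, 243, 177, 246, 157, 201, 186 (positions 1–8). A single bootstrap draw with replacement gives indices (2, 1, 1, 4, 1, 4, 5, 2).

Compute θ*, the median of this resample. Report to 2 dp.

Resample values: 151, 210, 210, 177, 210, 177, 246, 151.
Sorted: 151, 151, 177, 177, 210, 210, 210, 246
Median = average of the two middle values = 193.50

θ* = 193.50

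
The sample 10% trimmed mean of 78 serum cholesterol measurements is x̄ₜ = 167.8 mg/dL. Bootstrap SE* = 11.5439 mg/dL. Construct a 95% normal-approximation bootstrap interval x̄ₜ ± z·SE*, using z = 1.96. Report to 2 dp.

(145.17, 190.43)

Margin = 1.96 × 11.5439 = 22.626
Interval: 167.8 ± 22.626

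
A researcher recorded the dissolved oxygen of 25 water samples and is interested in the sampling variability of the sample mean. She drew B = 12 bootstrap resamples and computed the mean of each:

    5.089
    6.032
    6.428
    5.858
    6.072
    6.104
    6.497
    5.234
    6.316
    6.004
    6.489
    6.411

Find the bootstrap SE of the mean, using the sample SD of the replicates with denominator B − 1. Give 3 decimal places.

Bootstrap SE is the standard deviation of the 12 replicate means.
Mean of replicates: (5.089 + 6.032 + 6.428 + 5.858 + 6.072 + 6.104 + 6.497 + 5.234 + 6.316 + 6.004 + 6.489 + 6.411) / 12 = 72.5340 / 12 = 6.0445
Sum of squared deviations: (−0.9555)² + (−0.0125)² + (+0.3835)² + (−0.1865)² + (+0.0275)² + (+0.0595)² + (+0.4525)² + (−0.8105)² + (+0.2715)² + (−0.0405)² + (+0.4445)² + (+0.3665)² = 2.3682
Variance = 2.3682 / 11 = 0.2153
SE* = √0.2153

SE* = 0.464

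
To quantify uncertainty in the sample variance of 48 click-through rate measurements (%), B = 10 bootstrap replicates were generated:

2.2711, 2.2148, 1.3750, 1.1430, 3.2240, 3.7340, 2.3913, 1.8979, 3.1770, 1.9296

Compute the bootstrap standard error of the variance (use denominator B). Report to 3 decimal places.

Bootstrap SE is the standard deviation of the 10 replicate variances.
Mean of replicates: (2.2711 + 2.2148 + 1.3750 + 1.1430 + 3.2240 + 3.7340 + 2.3913 + 1.8979 + 3.1770 + 1.9296) / 10 = 23.35770 / 10 = 2.33577
Sum of squared deviations: (−0.06467)² + (−0.12097)² + (−0.96077)² + (−1.19277)² + (+0.88823)² + (+1.39823)² + (+0.05553)² + (−0.43787)² + (+0.84123)² + (−0.40617)² = 6.17605
Variance = 6.17605 / 10 = 0.61761
SE* = √0.61761

SE* = 0.786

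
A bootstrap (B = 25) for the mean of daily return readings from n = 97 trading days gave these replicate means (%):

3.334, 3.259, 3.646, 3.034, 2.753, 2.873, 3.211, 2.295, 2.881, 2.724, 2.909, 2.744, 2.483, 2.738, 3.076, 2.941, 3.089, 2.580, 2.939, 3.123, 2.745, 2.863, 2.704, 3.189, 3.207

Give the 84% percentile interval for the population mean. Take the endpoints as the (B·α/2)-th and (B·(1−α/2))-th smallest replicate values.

Sorted replicates: 2.295, 2.483, 2.580, 2.704, 2.724, 2.738, 2.744, 2.745, 2.753, 2.863, 2.873, 2.881, 2.909, 2.939, 2.941, 3.034, 3.076, 3.089, 3.123, 3.189, 3.207, 3.211, 3.259, 3.334, 3.646
α = 0.16; lower rank = 25 × 0.080 = 2; upper rank = 25 × 0.920 = 23.
The 2nd smallest replicate is 2.483; the 23rd is 3.259.

(2.483, 3.259)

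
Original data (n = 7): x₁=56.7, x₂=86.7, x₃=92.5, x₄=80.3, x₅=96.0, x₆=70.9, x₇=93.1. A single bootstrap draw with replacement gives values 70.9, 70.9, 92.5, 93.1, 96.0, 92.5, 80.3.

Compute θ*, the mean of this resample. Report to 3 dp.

θ* = 85.171

Mean = (70.9 + 70.9 + 92.5 + 93.1 + 96.0 + 92.5 + 80.3) / 7 = 596.20 / 7 = 85.171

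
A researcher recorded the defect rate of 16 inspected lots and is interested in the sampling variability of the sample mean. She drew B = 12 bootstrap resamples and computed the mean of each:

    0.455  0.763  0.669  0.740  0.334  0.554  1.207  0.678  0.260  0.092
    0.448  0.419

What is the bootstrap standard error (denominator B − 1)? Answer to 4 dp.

Bootstrap SE is the standard deviation of the 12 replicate means.
Mean of replicates: (0.455 + 0.763 + 0.669 + 0.740 + 0.334 + 0.554 + 1.207 + 0.678 + 0.260 + 0.092 + 0.448 + 0.419) / 12 = 6.61900 / 12 = 0.55158
Sum of squared deviations: (−0.09658)² + (+0.21142)² + (+0.11742)² + (+0.18842)² + (−0.21758)² + (+0.00242)² + (+0.65542)² + (+0.12642)² + (−0.29158)² + (−0.45958)² + (−0.10358)² + (−0.13258)² = 0.92076
Variance = 0.92076 / 11 = 0.08371
SE* = √0.08371

SE* = 0.2893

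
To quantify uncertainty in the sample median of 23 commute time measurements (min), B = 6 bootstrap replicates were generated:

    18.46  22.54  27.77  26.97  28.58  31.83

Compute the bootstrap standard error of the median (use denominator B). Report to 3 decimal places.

SE* = 4.350

Bootstrap SE is the standard deviation of the 6 replicate medians.
Mean of replicates: (18.46 + 22.54 + 27.77 + 26.97 + 28.58 + 31.83) / 6 = 156.1500 / 6 = 26.0250
Sum of squared deviations: (−7.5650)² + (−3.4850)² + (+1.7450)² + (+0.9450)² + (+2.5550)² + (+5.8050)² = 113.5385
Variance = 113.5385 / 6 = 18.9231
SE* = √18.9231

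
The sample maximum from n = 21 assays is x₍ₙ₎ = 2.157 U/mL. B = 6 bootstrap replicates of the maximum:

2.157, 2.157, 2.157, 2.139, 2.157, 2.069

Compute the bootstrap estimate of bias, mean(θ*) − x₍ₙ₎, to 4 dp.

bias = −0.0177

mean(θ*) = (2.157 + 2.157 + 2.157 + 2.139 + 2.157 + 2.069) / 6 = 2.13933
bias = 2.13933 − 2.157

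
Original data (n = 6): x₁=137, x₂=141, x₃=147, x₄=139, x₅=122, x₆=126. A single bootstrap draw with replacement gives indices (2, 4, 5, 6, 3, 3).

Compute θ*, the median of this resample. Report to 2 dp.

θ* = 140.00

Resample values: 141, 139, 122, 126, 147, 147.
Sorted: 122, 126, 139, 141, 147, 147
Median = average of the two middle values = 140.00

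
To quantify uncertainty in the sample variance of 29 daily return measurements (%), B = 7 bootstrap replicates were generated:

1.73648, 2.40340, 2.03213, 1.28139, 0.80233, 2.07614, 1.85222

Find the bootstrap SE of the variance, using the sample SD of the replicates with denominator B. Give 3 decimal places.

Bootstrap SE is the standard deviation of the 7 replicate variances.
Mean of replicates: (1.73648 + 2.40340 + 2.03213 + 1.28139 + 0.80233 + 2.07614 + 1.85222) / 7 = 12.184090 / 7 = 1.740584
Sum of squared deviations: (−0.004104)² + (+0.662816)² + (+0.291546)² + (−0.459194)² + (−0.938254)² + (+0.335556)² + (+0.111636)² = 1.740581
Variance = 1.740581 / 7 = 0.248654
SE* = √0.248654

SE* = 0.499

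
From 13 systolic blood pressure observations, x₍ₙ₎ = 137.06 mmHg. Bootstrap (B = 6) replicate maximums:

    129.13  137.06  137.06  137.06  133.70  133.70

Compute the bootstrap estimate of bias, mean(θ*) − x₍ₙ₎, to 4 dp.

mean(θ*) = (129.13 + 137.06 + 137.06 + 137.06 + 133.70 + 133.70) / 6 = 134.61833
bias = 134.61833 − 137.06

bias = −2.4417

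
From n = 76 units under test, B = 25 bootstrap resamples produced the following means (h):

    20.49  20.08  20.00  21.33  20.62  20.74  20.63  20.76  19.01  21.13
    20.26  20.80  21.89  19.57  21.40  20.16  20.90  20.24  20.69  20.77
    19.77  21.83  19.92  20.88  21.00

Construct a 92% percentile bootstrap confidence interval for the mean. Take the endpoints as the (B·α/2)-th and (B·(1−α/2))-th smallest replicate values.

Sorted replicates: 19.01, 19.57, 19.77, 19.92, 20.00, 20.08, 20.16, 20.24, 20.26, 20.49, 20.62, 20.63, 20.69, 20.74, 20.76, 20.77, 20.80, 20.88, 20.90, 21.00, 21.13, 21.33, 21.40, 21.83, 21.89
α = 0.08; lower rank = 25 × 0.040 = 1; upper rank = 25 × 0.960 = 24.
The 1st smallest replicate is 19.01; the 24th is 21.83.

(19.01, 21.83)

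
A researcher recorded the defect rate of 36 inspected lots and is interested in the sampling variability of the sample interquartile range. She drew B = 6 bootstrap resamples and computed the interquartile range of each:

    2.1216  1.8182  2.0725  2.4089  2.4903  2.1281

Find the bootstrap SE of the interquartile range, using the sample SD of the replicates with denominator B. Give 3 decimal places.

SE* = 0.222

Bootstrap SE is the standard deviation of the 6 replicate interquartile ranges.
Mean of replicates: (2.1216 + 1.8182 + 2.0725 + 2.4089 + 2.4903 + 2.1281) / 6 = 13.03960 / 6 = 2.17327
Sum of squared deviations: (−0.05167)² + (−0.35507)² + (−0.10077)² + (+0.23563)² + (+0.31703)² + (−0.04517)² = 0.29697
Variance = 0.29697 / 6 = 0.04949
SE* = √0.04949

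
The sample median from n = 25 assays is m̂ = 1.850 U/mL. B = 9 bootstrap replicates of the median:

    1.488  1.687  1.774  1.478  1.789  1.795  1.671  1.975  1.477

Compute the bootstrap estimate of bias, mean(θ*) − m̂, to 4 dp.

bias = −0.1684

mean(θ*) = (1.488 + 1.687 + 1.774 + 1.478 + 1.789 + 1.795 + 1.671 + 1.975 + 1.477) / 9 = 1.68156
bias = 1.68156 − 1.850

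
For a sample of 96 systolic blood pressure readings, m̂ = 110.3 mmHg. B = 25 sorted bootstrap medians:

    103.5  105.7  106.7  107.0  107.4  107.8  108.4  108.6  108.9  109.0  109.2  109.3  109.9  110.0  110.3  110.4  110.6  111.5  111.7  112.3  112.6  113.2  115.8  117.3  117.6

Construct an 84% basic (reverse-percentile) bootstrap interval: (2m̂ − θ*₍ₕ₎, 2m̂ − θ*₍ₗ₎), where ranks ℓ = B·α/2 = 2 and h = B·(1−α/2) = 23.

Percentile endpoints at ranks 2 and 23: θ*₍2₎ = 105.7, θ*₍23₎ = 115.8.
Basic interval reflects these around m̂:
  lower = 2 × 110.3 − 115.8 = 104.8
  upper = 2 × 110.3 − 105.7 = 114.9

(104.8, 114.9)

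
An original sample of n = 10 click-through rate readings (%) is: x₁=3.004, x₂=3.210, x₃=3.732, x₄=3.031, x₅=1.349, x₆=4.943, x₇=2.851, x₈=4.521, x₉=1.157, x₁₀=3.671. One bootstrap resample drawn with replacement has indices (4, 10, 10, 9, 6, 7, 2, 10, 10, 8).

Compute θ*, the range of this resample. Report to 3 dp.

θ* = 3.786

Resample values: 3.031, 3.671, 3.671, 1.157, 4.943, 2.851, 3.210, 3.671, 3.671, 4.521.
Range = 4.943 − 1.157 = 3.786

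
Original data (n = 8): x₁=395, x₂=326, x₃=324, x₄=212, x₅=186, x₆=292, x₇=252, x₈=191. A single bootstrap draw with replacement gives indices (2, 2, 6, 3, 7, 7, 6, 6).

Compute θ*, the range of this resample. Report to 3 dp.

θ* = 74.000

Resample values: 326, 326, 292, 324, 252, 252, 292, 292.
Range = 326 − 252 = 74.000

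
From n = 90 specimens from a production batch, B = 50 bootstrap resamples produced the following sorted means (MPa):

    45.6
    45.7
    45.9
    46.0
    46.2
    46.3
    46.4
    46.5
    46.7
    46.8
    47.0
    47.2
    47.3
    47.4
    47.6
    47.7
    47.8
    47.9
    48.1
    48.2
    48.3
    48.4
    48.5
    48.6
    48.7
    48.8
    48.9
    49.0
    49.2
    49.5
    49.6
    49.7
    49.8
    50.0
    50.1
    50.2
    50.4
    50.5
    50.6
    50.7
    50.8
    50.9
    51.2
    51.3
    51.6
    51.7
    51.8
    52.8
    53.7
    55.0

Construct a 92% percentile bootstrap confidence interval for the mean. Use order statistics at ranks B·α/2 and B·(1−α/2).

α = 0.08; lower rank = 50 × 0.040 = 2; upper rank = 50 × 0.960 = 48.
The 2nd smallest replicate is 45.7; the 48th is 52.8.

(45.7, 52.8)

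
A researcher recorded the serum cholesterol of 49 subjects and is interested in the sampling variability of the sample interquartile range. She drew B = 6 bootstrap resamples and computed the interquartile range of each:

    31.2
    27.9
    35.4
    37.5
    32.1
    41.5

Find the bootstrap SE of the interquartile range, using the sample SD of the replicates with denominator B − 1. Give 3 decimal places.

SE* = 4.872

Bootstrap SE is the standard deviation of the 6 replicate interquartile ranges.
Mean of replicates: (31.2 + 27.9 + 35.4 + 37.5 + 32.1 + 41.5) / 6 = 205.6000 / 6 = 34.2667
Sum of squared deviations: (−3.0667)² + (−6.3667)² + (+1.1333)² + (+3.2333)² + (−2.1667)² + (+7.2333)² = 118.6933
Variance = 118.6933 / 5 = 23.7387
SE* = √23.7387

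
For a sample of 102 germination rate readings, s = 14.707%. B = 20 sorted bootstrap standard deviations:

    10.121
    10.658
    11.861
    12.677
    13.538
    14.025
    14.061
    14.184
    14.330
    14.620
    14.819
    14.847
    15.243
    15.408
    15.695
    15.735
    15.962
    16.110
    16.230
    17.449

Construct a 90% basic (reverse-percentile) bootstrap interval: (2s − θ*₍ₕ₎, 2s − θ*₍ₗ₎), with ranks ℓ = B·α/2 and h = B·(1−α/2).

Percentile endpoints at ranks 1 and 19: θ*₍1₎ = 10.121, θ*₍19₎ = 16.230.
Basic interval reflects these around s:
  lower = 2 × 14.707 − 16.230 = 13.184
  upper = 2 × 14.707 − 10.121 = 19.293

(13.184, 19.293)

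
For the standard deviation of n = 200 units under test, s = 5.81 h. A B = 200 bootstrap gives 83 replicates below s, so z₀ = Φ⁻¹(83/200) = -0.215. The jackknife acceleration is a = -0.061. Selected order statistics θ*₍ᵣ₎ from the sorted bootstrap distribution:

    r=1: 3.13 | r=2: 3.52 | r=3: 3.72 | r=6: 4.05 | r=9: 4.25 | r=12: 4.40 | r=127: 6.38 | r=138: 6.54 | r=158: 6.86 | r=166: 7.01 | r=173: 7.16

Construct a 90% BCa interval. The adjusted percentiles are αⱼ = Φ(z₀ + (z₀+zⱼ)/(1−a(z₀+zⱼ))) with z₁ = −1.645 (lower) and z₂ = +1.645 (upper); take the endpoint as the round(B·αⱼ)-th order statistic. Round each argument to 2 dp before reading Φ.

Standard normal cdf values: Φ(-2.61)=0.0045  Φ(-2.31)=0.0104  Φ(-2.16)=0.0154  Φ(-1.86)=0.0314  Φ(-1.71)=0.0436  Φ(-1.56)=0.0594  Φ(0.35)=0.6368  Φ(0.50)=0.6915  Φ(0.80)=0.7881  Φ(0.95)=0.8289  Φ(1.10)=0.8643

Lower: z₀ + z₁ = -0.215 + (-1.645) = -1.860; 1 − a(z₀+z₁) = 1 − (-0.061)(-1.860) = 0.8865; argument = -0.215 + (-1.860)/0.8865 = -2.3130 → -2.31.
α₁ = Φ(-2.31) = 0.0104; rank = round(200 × 0.0104) = 2; θ*₍2₎ = 3.52.
Upper: z₀ + z₂ = 1.430; 1 − a(z₀+z₂) = 1.0872; argument = 1.1003 → 1.10; α₂ = 0.8643; rank = 173; θ*₍173₎ = 7.16.

(3.52, 7.16)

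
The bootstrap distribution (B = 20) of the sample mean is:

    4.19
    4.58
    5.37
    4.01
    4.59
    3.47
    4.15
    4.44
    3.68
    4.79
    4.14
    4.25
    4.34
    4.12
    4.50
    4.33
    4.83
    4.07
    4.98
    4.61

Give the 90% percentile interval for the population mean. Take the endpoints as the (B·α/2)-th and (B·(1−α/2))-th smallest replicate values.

(3.47, 4.98)

Sorted replicates: 3.47, 3.68, 4.01, 4.07, 4.12, 4.14, 4.15, 4.19, 4.25, 4.33, 4.34, 4.44, 4.50, 4.58, 4.59, 4.61, 4.79, 4.83, 4.98, 5.37
α = 0.10; lower rank = 20 × 0.050 = 1; upper rank = 20 × 0.950 = 19.
The 1st smallest replicate is 3.47; the 19th is 4.98.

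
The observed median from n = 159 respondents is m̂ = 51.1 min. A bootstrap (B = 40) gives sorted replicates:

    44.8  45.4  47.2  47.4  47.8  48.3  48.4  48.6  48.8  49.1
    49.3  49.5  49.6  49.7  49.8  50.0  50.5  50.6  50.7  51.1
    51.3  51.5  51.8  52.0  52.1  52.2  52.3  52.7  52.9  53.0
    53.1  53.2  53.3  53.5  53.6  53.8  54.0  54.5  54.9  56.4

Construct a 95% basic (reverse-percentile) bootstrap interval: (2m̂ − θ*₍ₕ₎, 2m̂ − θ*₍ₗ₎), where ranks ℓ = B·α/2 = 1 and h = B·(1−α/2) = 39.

(47.3, 57.4)

Percentile endpoints at ranks 1 and 39: θ*₍1₎ = 44.8, θ*₍39₎ = 54.9.
Basic interval reflects these around m̂:
  lower = 2 × 51.1 − 54.9 = 47.3
  upper = 2 × 51.1 − 44.8 = 57.4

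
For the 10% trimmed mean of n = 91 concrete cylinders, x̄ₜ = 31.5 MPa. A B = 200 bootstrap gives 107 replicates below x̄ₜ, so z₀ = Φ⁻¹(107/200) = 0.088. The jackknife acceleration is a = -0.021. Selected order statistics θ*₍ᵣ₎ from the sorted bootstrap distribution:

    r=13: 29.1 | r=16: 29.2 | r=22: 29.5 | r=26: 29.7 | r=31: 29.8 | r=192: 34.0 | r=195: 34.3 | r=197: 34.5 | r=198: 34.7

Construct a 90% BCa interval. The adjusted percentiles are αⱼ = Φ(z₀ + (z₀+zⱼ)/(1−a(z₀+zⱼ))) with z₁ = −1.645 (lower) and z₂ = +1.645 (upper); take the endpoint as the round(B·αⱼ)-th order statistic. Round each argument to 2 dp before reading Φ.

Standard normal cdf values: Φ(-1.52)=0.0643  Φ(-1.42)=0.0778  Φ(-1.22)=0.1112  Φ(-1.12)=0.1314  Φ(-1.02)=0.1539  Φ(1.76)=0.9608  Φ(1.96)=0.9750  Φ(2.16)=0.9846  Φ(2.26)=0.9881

Lower: z₀ + z₁ = 0.088 + (-1.645) = -1.557; 1 − a(z₀+z₁) = 1 − (-0.021)(-1.557) = 0.9673; argument = 0.088 + (-1.557)/0.9673 = -1.5216 → -1.52.
α₁ = Φ(-1.52) = 0.0643; rank = round(200 × 0.0643) = 13; θ*₍13₎ = 29.1.
Upper: z₀ + z₂ = 1.733; 1 − a(z₀+z₂) = 1.0364; argument = 1.7601 → 1.76; α₂ = 0.9608; rank = 192; θ*₍192₎ = 34.0.

(29.1, 34.0)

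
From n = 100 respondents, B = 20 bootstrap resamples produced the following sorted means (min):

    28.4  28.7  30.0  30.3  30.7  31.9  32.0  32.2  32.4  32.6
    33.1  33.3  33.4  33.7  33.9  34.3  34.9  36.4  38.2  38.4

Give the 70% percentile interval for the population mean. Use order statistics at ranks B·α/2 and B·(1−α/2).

(30.0, 34.9)

α = 0.30; lower rank = 20 × 0.150 = 3; upper rank = 20 × 0.850 = 17.
The 3rd smallest replicate is 30.0; the 17th is 34.9.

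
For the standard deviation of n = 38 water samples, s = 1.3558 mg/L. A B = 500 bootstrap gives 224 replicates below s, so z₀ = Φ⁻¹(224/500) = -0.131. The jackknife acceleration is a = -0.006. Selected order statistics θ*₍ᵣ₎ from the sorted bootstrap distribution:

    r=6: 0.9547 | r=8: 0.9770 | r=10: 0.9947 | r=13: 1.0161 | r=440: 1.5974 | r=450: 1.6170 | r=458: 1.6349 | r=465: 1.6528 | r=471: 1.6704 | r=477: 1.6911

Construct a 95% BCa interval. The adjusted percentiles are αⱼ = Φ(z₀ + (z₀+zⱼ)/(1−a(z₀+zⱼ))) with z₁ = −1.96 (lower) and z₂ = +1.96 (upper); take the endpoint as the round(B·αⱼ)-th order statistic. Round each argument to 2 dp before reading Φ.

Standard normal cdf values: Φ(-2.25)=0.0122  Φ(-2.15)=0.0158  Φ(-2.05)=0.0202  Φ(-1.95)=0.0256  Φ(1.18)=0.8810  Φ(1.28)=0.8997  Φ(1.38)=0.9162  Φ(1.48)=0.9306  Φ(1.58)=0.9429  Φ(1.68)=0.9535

Lower: z₀ + z₁ = -0.131 + (-1.960) = -2.091; 1 − a(z₀+z₁) = 1 − (-0.006)(-2.091) = 0.9875; argument = -0.131 + (-2.091)/0.9875 = -2.2486 → -2.25.
α₁ = Φ(-2.25) = 0.0122; rank = round(500 × 0.0122) = 6; θ*₍6₎ = 0.9547.
Upper: z₀ + z₂ = 1.829; 1 − a(z₀+z₂) = 1.0110; argument = 1.6781 → 1.68; α₂ = 0.9535; rank = 477; θ*₍477₎ = 1.6911.

(0.9547, 1.6911)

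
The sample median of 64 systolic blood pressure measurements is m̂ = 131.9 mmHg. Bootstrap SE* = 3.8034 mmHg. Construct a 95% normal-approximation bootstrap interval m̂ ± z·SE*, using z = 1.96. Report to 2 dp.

(124.45, 139.35)

Margin = 1.96 × 3.8034 = 7.455
Interval: 131.9 ± 7.455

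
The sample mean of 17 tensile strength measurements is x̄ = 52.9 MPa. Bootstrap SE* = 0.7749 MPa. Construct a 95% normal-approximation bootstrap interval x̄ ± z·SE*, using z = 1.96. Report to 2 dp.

Margin = 1.96 × 0.7749 = 1.519
Interval: 52.9 ± 1.519

(51.38, 54.42)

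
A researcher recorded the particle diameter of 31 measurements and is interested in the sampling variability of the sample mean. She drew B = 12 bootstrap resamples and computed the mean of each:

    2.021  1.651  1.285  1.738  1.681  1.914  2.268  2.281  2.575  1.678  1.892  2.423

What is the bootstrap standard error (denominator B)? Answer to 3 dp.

SE* = 0.360

Bootstrap SE is the standard deviation of the 12 replicate means.
Mean of replicates: (2.021 + 1.651 + 1.285 + 1.738 + 1.681 + 1.914 + 2.268 + 2.281 + 2.575 + 1.678 + 1.892 + 2.423) / 12 = 23.4070 / 12 = 1.9506
Sum of squared deviations: (+0.0704)² + (−0.2996)² + (−0.6656)² + (−0.2126)² + (−0.2696)² + (−0.0366)² + (+0.3174)² + (+0.3304)² + (+0.6244)² + (−0.2726)² + (−0.0586)² + (+0.4724)² = 1.5577
Variance = 1.5577 / 12 = 0.1298
SE* = √0.1298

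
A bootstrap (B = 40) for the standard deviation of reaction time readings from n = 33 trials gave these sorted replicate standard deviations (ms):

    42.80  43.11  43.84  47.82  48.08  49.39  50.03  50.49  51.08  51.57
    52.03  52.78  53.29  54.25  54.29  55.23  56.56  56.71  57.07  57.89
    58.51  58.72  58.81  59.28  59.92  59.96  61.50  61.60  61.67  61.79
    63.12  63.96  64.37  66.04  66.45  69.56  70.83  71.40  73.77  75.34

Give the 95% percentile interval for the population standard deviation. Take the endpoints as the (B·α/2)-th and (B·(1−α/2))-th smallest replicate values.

(42.80, 73.77)

α = 0.05; lower rank = 40 × 0.025 = 1; upper rank = 40 × 0.975 = 39.
The 1st smallest replicate is 42.80; the 39th is 73.77.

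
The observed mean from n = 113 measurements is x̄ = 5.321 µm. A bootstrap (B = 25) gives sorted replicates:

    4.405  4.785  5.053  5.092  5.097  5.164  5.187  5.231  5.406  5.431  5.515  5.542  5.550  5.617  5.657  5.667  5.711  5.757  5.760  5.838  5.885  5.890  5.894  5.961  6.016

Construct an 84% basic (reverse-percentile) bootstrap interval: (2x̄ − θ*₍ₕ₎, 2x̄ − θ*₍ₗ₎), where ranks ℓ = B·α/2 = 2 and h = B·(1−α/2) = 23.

(4.748, 5.857)

Percentile endpoints at ranks 2 and 23: θ*₍2₎ = 4.785, θ*₍23₎ = 5.894.
Basic interval reflects these around x̄:
  lower = 2 × 5.321 − 5.894 = 4.748
  upper = 2 × 5.321 − 4.785 = 5.857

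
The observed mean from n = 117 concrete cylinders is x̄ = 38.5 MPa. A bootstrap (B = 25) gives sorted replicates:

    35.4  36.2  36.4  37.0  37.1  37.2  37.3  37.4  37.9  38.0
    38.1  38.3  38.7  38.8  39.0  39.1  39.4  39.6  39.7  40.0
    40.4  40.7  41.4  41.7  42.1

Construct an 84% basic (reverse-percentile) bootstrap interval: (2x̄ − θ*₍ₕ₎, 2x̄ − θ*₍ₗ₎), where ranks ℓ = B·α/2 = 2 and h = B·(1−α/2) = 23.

Percentile endpoints at ranks 2 and 23: θ*₍2₎ = 36.2, θ*₍23₎ = 41.4.
Basic interval reflects these around x̄:
  lower = 2 × 38.5 − 41.4 = 35.6
  upper = 2 × 38.5 − 36.2 = 40.8

(35.6, 40.8)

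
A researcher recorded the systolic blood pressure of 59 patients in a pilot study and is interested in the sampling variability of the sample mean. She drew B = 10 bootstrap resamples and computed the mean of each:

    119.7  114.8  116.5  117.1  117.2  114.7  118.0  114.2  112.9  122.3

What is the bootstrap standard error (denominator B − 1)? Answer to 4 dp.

Bootstrap SE is the standard deviation of the 10 replicate means.
Mean of replicates: (119.7 + 114.8 + 116.5 + 117.1 + 117.2 + 114.7 + 118.0 + 114.2 + 112.9 + 122.3) / 10 = 1167.40000 / 10 = 116.74000
Sum of squared deviations: (+2.96000)² + (−1.94000)² + (−0.24000)² + (+0.36000)² + (+0.46000)² + (−2.04000)² + (+1.26000)² + (−2.54000)² + (−3.84000)² + (+5.56000)² = 70.78400
Variance = 70.78400 / 9 = 7.86489
SE* = √7.86489

SE* = 2.8044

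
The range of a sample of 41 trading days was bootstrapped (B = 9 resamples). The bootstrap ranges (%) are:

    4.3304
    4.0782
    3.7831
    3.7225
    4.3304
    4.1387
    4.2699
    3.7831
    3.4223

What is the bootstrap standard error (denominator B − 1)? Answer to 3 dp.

Bootstrap SE is the standard deviation of the 9 replicate ranges.
Mean of replicates: (4.3304 + 4.0782 + 3.7831 + 3.7225 + 4.3304 + 4.1387 + 4.2699 + 3.7831 + 3.4223) / 9 = 35.85860 / 9 = 3.98429
Sum of squared deviations: (+0.34611)² + (+0.09391)² + (−0.20119)² + (−0.26179)² + (+0.34611)² + (+0.15441)² + (+0.28561)² + (−0.20119)² + (−0.56199)² = 0.81914
Variance = 0.81914 / 8 = 0.10239
SE* = √0.10239

SE* = 0.320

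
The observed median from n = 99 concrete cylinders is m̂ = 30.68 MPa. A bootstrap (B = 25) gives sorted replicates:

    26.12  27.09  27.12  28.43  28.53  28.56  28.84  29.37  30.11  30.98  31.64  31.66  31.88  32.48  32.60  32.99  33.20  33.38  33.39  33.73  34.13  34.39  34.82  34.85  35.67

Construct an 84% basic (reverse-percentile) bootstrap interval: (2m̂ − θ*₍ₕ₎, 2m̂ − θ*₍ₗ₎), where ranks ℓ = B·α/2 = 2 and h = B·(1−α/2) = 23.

(26.54, 34.27)

Percentile endpoints at ranks 2 and 23: θ*₍2₎ = 27.09, θ*₍23₎ = 34.82.
Basic interval reflects these around m̂:
  lower = 2 × 30.68 − 34.82 = 26.54
  upper = 2 × 30.68 − 27.09 = 34.27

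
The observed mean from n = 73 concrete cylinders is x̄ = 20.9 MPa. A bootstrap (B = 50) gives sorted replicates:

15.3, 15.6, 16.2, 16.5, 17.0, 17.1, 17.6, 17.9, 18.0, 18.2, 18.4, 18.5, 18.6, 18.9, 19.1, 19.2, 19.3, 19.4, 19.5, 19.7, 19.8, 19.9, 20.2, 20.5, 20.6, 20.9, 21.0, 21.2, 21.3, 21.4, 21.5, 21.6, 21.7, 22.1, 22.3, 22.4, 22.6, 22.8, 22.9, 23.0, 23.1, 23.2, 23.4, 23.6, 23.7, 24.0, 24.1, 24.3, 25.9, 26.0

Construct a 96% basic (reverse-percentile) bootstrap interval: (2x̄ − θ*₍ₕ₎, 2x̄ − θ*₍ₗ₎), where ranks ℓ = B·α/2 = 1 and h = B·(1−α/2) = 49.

Percentile endpoints at ranks 1 and 49: θ*₍1₎ = 15.3, θ*₍49₎ = 25.9.
Basic interval reflects these around x̄:
  lower = 2 × 20.9 − 25.9 = 15.9
  upper = 2 × 20.9 − 15.3 = 26.5

(15.9, 26.5)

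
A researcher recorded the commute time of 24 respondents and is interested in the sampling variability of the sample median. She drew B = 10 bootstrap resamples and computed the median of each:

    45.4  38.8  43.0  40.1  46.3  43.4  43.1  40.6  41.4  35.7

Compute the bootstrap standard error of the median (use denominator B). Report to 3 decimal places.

Bootstrap SE is the standard deviation of the 10 replicate medians.
Mean of replicates: (45.4 + 38.8 + 43.0 + 40.1 + 46.3 + 43.4 + 43.1 + 40.6 + 41.4 + 35.7) / 10 = 417.8000 / 10 = 41.7800
Sum of squared deviations: (+3.6200)² + (−2.9800)² + (+1.2200)² + (−1.6800)² + (+4.5200)² + (+1.6200)² + (+1.3200)² + (−1.1800)² + (−0.3800)² + (−6.0800)² = 89.5960
Variance = 89.5960 / 10 = 8.9596
SE* = √8.9596

SE* = 2.993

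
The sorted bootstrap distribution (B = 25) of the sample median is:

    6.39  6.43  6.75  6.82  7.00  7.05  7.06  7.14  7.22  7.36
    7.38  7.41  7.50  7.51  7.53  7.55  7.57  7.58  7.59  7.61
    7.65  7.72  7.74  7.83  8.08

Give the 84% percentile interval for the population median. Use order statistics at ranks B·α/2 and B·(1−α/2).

α = 0.16; lower rank = 25 × 0.080 = 2; upper rank = 25 × 0.920 = 23.
The 2nd smallest replicate is 6.43; the 23rd is 7.74.

(6.43, 7.74)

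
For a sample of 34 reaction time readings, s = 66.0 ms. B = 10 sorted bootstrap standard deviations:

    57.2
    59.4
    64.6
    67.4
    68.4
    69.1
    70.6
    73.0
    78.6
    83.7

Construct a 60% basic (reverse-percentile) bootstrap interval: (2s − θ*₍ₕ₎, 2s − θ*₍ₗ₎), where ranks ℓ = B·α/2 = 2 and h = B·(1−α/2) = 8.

Percentile endpoints at ranks 2 and 8: θ*₍2₎ = 59.4, θ*₍8₎ = 73.0.
Basic interval reflects these around s:
  lower = 2 × 66.0 − 73.0 = 59.0
  upper = 2 × 66.0 − 59.4 = 72.6

(59.0, 72.6)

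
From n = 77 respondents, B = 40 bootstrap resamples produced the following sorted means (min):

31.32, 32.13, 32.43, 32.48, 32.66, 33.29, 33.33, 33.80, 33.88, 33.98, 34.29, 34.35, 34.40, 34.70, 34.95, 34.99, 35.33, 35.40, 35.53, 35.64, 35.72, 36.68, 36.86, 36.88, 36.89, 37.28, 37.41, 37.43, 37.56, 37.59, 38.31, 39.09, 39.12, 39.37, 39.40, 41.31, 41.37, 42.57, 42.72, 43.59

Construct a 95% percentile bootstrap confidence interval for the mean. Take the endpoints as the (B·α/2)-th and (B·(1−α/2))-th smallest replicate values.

α = 0.05; lower rank = 40 × 0.025 = 1; upper rank = 40 × 0.975 = 39.
The 1st smallest replicate is 31.32; the 39th is 42.72.

(31.32, 42.72)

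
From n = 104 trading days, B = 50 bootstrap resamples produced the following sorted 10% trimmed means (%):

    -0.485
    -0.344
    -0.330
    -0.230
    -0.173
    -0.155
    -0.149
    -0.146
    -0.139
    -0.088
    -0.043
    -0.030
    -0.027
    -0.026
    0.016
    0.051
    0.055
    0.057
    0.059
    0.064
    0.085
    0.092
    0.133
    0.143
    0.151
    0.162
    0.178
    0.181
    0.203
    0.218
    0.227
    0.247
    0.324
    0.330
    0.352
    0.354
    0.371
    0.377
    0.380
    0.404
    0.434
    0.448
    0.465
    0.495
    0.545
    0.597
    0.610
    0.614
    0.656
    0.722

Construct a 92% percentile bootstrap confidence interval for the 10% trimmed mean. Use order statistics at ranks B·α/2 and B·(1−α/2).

(-0.344, 0.614)

α = 0.08; lower rank = 50 × 0.040 = 2; upper rank = 50 × 0.960 = 48.
The 2nd smallest replicate is -0.344; the 48th is 0.614.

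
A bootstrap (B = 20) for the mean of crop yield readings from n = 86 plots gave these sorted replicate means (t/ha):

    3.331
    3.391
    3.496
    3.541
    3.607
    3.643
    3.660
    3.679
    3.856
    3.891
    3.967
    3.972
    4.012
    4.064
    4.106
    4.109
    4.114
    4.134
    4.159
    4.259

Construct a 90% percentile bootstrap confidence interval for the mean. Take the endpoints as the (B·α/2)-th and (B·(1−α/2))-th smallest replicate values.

α = 0.10; lower rank = 20 × 0.050 = 1; upper rank = 20 × 0.950 = 19.
The 1st smallest replicate is 3.331; the 19th is 4.159.

(3.331, 4.159)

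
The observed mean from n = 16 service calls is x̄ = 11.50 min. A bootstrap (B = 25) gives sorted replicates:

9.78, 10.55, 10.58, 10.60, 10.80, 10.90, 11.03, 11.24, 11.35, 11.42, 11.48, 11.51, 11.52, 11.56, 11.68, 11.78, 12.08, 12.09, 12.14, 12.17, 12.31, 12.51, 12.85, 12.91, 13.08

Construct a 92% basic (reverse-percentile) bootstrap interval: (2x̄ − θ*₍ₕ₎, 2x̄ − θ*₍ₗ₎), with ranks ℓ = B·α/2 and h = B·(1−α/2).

(10.09, 13.22)

Percentile endpoints at ranks 1 and 24: θ*₍1₎ = 9.78, θ*₍24₎ = 12.91.
Basic interval reflects these around x̄:
  lower = 2 × 11.50 − 12.91 = 10.09
  upper = 2 × 11.50 − 9.78 = 13.22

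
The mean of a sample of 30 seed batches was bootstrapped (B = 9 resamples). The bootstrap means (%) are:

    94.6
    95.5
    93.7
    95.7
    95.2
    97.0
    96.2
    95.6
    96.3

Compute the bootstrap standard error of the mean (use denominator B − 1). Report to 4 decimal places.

Bootstrap SE is the standard deviation of the 9 replicate means.
Mean of replicates: (94.6 + 95.5 + 93.7 + 95.7 + 95.2 + 97.0 + 96.2 + 95.6 + 96.3) / 9 = 859.80000 / 9 = 95.53333
Sum of squared deviations: (−0.93333)² + (−0.03333)² + (−1.83333)² + (+0.16667)² + (−0.33333)² + (+1.46667)² + (+0.66667)² + (+0.06667)² + (+0.76667)² = 7.56000
Variance = 7.56000 / 8 = 0.94500
SE* = √0.94500

SE* = 0.9721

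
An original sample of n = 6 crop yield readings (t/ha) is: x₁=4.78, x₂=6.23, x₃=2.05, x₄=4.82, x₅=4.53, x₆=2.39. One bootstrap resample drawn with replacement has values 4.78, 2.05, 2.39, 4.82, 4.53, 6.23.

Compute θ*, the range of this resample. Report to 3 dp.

Range = 6.23 − 2.05 = 4.180

θ* = 4.180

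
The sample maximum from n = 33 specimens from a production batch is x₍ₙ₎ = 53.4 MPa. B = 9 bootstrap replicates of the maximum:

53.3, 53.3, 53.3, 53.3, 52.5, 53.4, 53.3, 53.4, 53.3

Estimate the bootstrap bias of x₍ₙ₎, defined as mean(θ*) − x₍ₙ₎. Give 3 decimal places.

mean(θ*) = (53.3 + 53.3 + 53.3 + 53.3 + 52.5 + 53.4 + 53.3 + 53.4 + 53.3) / 9 = 53.2333
bias = 53.2333 − 53.4

bias = −0.167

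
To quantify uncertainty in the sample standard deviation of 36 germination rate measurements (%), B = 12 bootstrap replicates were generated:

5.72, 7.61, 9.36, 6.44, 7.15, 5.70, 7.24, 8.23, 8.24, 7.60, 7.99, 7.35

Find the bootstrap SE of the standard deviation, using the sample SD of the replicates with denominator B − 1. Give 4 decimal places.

SE* = 1.0613

Bootstrap SE is the standard deviation of the 12 replicate standard deviations.
Mean of replicates: (5.72 + 7.61 + 9.36 + 6.44 + 7.15 + 5.70 + 7.24 + 8.23 + 8.24 + 7.60 + 7.99 + 7.35) / 12 = 88.63000 / 12 = 7.38583
Sum of squared deviations: (−1.66583)² + (+0.22417)² + (+1.97417)² + (−0.94583)² + (−0.23583)² + (−1.68583)² + (−0.14583)² + (+0.84417)² + (+0.85417)² + (+0.21417)² + (+0.60417)² + (−0.03583)² = 12.39049
Variance = 12.39049 / 11 = 1.12641
SE* = √1.12641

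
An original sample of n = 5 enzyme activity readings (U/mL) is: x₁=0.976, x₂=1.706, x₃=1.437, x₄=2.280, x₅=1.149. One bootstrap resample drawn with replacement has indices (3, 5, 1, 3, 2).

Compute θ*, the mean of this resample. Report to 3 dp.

θ* = 1.341

Resample values: 1.437, 1.149, 0.976, 1.437, 1.706.
Mean = (1.437 + 1.149 + 0.976 + 1.437 + 1.706) / 5 = 6.7050 / 5 = 1.341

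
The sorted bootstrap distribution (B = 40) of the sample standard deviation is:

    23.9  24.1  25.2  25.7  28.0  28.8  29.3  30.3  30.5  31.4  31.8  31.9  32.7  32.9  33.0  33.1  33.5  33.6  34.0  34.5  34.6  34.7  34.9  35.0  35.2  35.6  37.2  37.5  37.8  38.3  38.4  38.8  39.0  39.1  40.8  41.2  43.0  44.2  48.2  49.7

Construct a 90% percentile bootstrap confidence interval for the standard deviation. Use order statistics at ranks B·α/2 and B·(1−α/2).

(24.1, 44.2)

α = 0.10; lower rank = 40 × 0.050 = 2; upper rank = 40 × 0.950 = 38.
The 2nd smallest replicate is 24.1; the 38th is 44.2.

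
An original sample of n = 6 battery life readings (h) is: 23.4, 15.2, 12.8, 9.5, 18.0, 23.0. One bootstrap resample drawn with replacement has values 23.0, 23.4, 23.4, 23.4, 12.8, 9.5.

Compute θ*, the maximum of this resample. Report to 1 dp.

Maximum = 23.4

θ* = 23.4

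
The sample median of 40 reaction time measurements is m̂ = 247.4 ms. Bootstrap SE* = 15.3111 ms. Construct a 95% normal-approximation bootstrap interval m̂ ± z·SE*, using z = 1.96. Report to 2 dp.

(217.39, 277.41)

Margin = 1.96 × 15.3111 = 30.010
Interval: 247.4 ± 30.010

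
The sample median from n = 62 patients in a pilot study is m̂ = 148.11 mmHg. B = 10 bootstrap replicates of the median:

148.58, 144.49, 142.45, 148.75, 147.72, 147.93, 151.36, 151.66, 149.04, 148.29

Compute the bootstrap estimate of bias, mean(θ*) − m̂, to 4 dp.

bias = −0.0830

mean(θ*) = (148.58 + 144.49 + 142.45 + 148.75 + 147.72 + 147.93 + 151.36 + 151.66 + 149.04 + 148.29) / 10 = 148.02700
bias = 148.02700 − 148.11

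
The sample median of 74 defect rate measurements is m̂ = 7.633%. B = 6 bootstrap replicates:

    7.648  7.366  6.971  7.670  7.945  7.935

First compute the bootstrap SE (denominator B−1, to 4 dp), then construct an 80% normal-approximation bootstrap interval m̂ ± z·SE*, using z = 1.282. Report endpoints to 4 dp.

(7.1574, 8.1086)

Mean of replicates = 7.5892; sum of squared deviations = 0.6881; SE* = √(0.6881/5) = 0.3710
Margin = 1.282 × 0.3710 = 0.47562
Interval: 7.633 ± 0.47562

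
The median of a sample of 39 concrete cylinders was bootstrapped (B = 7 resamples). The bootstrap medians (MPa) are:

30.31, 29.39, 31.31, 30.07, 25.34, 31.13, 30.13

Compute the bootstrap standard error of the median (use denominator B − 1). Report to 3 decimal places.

Bootstrap SE is the standard deviation of the 7 replicate medians.
Mean of replicates: (30.31 + 29.39 + 31.31 + 30.07 + 25.34 + 31.13 + 30.13) / 7 = 207.6800 / 7 = 29.6686
Sum of squared deviations: (+0.6414)² + (−0.2786)² + (+1.6414)² + (+0.4014)² + (−4.3286)² + (+1.4614)² + (+0.4614)² = 24.4297
Variance = 24.4297 / 6 = 4.0716
SE* = √4.0716

SE* = 2.018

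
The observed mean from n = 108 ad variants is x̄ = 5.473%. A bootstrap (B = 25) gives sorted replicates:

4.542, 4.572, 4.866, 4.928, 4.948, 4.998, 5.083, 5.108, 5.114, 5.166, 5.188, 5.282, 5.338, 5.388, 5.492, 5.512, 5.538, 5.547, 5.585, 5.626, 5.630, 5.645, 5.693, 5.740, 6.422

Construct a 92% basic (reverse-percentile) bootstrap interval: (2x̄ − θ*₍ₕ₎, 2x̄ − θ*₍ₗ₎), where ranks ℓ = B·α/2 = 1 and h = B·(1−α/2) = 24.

Percentile endpoints at ranks 1 and 24: θ*₍1₎ = 4.542, θ*₍24₎ = 5.740.
Basic interval reflects these around x̄:
  lower = 2 × 5.473 − 5.740 = 5.206
  upper = 2 × 5.473 − 4.542 = 6.404

(5.206, 6.404)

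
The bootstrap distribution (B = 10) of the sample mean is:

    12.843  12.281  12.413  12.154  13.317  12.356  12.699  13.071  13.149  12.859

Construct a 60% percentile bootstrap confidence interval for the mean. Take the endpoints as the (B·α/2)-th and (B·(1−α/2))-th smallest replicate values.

(12.281, 13.071)

Sorted replicates: 12.154, 12.281, 12.356, 12.413, 12.699, 12.843, 12.859, 13.071, 13.149, 13.317
α = 0.40; lower rank = 10 × 0.200 = 2; upper rank = 10 × 0.800 = 8.
The 2nd smallest replicate is 12.281; the 8th is 13.071.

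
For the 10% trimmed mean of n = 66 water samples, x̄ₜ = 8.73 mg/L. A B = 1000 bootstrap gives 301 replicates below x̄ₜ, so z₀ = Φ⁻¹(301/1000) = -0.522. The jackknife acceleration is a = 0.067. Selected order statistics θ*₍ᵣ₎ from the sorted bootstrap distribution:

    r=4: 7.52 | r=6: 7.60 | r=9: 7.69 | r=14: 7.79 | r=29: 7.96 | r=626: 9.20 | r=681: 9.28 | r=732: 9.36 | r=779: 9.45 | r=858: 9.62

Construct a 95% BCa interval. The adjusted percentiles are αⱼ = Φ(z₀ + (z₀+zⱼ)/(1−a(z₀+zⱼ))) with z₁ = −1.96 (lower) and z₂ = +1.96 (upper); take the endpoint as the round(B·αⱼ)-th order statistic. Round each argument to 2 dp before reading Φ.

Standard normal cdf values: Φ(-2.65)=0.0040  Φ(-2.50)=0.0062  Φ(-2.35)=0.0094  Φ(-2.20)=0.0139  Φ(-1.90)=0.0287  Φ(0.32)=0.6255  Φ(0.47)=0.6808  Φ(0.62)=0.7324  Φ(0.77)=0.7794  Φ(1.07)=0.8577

(7.52, 9.62)

Lower: z₀ + z₁ = -0.522 + (-1.960) = -2.482; 1 − a(z₀+z₁) = 1 − (0.067)(-2.482) = 1.1663; argument = -0.522 + (-2.482)/1.1663 = -2.6501 → -2.65.
α₁ = Φ(-2.65) = 0.0040; rank = round(1000 × 0.0040) = 4; θ*₍4₎ = 7.52.
Upper: z₀ + z₂ = 1.438; 1 − a(z₀+z₂) = 0.9037; argument = 1.0693 → 1.07; α₂ = 0.8577; rank = 858; θ*₍858₎ = 9.62.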